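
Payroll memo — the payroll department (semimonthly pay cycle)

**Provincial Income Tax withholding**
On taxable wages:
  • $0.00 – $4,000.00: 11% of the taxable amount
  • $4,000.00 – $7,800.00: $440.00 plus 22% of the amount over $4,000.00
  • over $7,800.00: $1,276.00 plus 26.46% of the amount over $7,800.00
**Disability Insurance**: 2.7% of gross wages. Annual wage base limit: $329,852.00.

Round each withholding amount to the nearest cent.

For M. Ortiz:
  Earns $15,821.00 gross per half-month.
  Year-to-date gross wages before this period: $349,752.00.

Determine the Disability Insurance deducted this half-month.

$0.00

Disability Insurance: YTD $349,752.00 ≥ cap $329,852.00 → $0.00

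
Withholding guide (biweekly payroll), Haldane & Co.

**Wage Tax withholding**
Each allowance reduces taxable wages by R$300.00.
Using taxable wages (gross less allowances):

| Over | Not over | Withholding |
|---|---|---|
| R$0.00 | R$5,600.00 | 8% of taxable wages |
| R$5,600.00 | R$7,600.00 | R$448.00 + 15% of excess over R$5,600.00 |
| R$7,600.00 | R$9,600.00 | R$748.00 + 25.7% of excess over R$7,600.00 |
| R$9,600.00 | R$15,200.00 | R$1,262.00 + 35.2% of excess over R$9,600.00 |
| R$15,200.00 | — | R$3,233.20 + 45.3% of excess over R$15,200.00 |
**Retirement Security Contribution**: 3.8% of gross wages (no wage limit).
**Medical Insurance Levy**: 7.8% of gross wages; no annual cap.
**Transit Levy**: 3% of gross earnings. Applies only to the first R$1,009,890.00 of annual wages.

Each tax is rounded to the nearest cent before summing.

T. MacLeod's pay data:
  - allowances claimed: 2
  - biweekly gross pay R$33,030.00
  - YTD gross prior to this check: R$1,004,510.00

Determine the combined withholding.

R$15,031.27

Wage Tax: taxable = R$33,030.00 − 2×R$300.00 = R$32,430.00
  R$3,233.20 + 45.3% × (R$32,430.00 − R$15,200.00) = R$3,233.20 + 45.3% × R$17,230.00 = R$11,038.39
Retirement Security Contribution: 3.8% × R$33,030.00 = R$1,255.14
Medical Insurance Levy: 7.8% × R$33,030.00 = R$2,576.34
Transit Levy: cap R$1,009,890.00 − YTD R$1,004,510.00 = R$5,380.00 subject; 3% × R$5,380.00 = R$161.40
Total: R$11,038.39 + R$1,255.14 + R$2,576.34 + R$161.40 = R$15,031.27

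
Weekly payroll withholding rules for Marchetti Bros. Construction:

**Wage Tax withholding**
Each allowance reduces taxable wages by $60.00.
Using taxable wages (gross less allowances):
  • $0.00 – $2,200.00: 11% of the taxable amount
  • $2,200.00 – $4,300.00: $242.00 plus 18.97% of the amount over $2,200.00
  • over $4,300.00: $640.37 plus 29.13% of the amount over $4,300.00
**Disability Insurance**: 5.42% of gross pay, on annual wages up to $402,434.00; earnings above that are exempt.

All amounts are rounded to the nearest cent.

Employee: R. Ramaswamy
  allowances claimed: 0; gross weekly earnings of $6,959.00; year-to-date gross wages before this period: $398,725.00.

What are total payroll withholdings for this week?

Wage Tax: taxable = $6,959.00
  $640.37 + 29.13% × ($6,959.00 − $4,300.00) = $640.37 + 29.13% × $2,659.00 = $1,414.94
Disability Insurance: cap $402,434.00 − YTD $398,725.00 = $3,709.00 subject; 5.42% × $3,709.00 = $201.03
Total: $1,414.94 + $201.03 = $1,615.97

$1,615.97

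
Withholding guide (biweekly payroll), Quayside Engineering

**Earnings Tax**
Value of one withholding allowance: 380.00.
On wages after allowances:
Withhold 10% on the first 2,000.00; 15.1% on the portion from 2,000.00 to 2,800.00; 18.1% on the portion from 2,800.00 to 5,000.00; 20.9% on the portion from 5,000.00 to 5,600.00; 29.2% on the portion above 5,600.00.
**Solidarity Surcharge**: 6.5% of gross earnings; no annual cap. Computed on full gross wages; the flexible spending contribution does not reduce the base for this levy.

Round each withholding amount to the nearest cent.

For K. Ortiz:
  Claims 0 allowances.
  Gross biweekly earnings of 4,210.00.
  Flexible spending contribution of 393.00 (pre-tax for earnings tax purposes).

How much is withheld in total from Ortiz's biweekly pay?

778.53

Earnings Tax: taxable = 4,210.00 − 393.00 = 3,817.00
  320.80 + 18.1% × (3,817.00 − 2,800.00) = 320.80 + 18.1% × 1,017.00 = 504.88
Solidarity Surcharge: 6.5% × 4,210.00 = 273.65
Total: 504.88 + 273.65 = 778.53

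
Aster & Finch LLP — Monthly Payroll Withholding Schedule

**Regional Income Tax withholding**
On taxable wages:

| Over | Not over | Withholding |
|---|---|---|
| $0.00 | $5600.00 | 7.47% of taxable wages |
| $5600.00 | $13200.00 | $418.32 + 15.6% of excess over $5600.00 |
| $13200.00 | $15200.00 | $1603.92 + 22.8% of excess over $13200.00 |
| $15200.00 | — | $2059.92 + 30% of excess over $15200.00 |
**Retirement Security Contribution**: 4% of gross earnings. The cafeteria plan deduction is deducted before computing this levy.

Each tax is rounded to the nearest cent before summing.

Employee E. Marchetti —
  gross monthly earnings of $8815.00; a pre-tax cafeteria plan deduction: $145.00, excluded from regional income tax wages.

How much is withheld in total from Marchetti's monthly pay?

$1244.04

Regional Income Tax: taxable = $8815.00 − $145.00 = $8670.00
  $418.32 + 15.6% × ($8670.00 − $5600.00) = $418.32 + 15.6% × $3070.00 = $897.24
Retirement Security Contribution: 4% × $8670.00 = $346.80
Total: $897.24 + $346.80 = $1244.04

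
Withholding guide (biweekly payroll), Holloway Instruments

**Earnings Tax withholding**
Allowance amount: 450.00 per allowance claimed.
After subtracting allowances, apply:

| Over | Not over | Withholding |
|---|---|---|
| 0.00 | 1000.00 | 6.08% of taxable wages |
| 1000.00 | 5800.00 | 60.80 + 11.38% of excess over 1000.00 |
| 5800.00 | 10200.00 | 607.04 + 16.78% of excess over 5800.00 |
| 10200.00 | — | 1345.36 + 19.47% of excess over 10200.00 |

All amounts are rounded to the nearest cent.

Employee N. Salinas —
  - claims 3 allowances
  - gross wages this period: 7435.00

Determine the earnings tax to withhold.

654.86

Earnings Tax: taxable = 7435.00 − 3×450.00 = 6085.00
  607.04 + 16.78% × (6085.00 − 5800.00) = 607.04 + 16.78% × 285.00 = 654.86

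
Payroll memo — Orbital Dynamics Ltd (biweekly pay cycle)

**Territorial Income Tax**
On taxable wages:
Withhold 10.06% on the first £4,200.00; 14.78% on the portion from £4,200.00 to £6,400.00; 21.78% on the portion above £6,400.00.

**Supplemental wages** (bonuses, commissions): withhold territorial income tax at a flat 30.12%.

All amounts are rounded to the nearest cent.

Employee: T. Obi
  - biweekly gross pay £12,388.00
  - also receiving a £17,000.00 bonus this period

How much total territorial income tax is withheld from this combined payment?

Territorial Income Tax: taxable = £12,388.00
  £747.68 + 21.78% × (£12,388.00 − £6,400.00) = £747.68 + 21.78% × £5,988.00 = £2,051.87
Supplemental (30.12% flat on bonus): 30.12% × £17,000.00 = £5,120.40
Total territorial income tax: £2,051.87 + £5,120.40 = £7,172.27

£7,172.27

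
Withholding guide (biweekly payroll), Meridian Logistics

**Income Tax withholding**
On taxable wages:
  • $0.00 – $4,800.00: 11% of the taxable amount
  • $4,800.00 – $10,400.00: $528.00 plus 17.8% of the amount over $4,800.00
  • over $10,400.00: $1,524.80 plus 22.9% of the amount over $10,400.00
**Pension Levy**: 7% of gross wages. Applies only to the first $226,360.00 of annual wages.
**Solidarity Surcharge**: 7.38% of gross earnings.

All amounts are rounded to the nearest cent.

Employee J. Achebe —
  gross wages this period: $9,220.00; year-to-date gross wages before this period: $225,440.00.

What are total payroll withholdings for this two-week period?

Income Tax: taxable = $9,220.00
  $528.00 + 17.8% × ($9,220.00 − $4,800.00) = $528.00 + 17.8% × $4,420.00 = $1,314.76
Pension Levy: cap $226,360.00 − YTD $225,440.00 = $920.00 subject; 7% × $920.00 = $64.40
Solidarity Surcharge: 7.38% × $9,220.00 = $680.44
Total: $1,314.76 + $64.40 + $680.44 = $2,059.60

$2,059.60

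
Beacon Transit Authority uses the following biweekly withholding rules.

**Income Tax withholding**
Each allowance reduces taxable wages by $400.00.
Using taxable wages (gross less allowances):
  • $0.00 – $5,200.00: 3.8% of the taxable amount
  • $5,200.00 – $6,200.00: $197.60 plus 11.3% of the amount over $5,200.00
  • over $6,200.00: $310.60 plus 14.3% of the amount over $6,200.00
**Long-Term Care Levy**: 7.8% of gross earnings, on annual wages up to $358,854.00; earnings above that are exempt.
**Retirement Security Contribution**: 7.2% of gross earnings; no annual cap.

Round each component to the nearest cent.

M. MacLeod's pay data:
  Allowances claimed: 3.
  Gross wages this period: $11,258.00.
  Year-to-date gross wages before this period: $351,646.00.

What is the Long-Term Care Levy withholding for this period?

Long-Term Care Levy: cap $358,854.00 − YTD $351,646.00 = $7,208.00 subject; 7.8% × $7,208.00 = $562.22

$562.22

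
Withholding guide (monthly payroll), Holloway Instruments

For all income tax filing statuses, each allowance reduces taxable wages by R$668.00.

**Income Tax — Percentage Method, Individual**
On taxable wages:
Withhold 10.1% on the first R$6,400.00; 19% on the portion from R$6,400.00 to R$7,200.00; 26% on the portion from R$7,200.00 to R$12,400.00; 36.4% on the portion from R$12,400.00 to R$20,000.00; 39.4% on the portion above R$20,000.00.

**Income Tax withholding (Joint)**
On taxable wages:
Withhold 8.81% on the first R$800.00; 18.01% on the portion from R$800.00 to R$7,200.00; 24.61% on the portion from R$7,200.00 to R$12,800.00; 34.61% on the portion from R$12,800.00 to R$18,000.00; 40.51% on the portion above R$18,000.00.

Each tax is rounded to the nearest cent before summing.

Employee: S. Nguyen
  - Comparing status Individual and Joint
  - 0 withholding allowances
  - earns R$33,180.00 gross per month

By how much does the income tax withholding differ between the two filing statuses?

Income Tax (Individual): taxable = R$33,180.00
  R$4,916.80 + 39.4% × (R$33,180.00 − R$20,000.00) = R$4,916.80 + 39.4% × R$13,180.00 = R$10,109.72
Income Tax (Joint): taxable = R$33,180.00
  R$4,401.00 + 40.51% × (R$33,180.00 − R$18,000.00) = R$4,401.00 + 40.51% × R$15,180.00 = R$10,550.42
Difference: |R$10,109.72 − R$10,550.42| = R$440.70 (higher under Joint)

R$440.70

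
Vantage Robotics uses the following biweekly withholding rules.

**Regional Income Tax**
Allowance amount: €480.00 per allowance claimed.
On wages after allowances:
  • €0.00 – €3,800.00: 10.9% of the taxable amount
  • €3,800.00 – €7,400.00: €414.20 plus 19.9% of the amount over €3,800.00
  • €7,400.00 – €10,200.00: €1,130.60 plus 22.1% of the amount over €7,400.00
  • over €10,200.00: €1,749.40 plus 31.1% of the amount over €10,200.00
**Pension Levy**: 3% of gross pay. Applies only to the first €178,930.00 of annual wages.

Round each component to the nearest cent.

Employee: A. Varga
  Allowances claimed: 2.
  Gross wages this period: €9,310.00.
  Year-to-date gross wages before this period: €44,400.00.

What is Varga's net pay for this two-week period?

Regional Income Tax: taxable = €9,310.00 − 2×€480.00 = €8,350.00
  €1,130.60 + 22.1% × (€8,350.00 − €7,400.00) = €1,130.60 + 22.1% × €950.00 = €1,340.55
Pension Levy: 3% × €9,310.00 = €279.30
Total withheld: €1,340.55 + €279.30 = €1,619.85
Net pay: €9,310.00 − €1,619.85 = €7,690.15

€7,690.15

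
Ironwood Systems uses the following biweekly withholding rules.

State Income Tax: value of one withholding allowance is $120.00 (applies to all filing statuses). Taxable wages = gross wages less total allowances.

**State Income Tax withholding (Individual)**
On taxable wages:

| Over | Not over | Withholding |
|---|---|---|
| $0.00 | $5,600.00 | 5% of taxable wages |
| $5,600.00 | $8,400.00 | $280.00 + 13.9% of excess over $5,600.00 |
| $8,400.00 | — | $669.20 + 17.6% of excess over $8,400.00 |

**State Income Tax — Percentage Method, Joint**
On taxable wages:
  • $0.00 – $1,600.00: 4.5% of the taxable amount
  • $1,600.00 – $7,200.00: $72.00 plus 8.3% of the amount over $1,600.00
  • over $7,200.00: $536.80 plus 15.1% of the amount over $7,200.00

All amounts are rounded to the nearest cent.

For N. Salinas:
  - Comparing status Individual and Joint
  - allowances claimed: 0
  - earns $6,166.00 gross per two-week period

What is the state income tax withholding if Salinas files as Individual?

State Income Tax (Individual): taxable = $6,166.00
  $280.00 + 13.9% × ($6,166.00 − $5,600.00) = $280.00 + 13.9% × $566.00 = $358.67

$358.67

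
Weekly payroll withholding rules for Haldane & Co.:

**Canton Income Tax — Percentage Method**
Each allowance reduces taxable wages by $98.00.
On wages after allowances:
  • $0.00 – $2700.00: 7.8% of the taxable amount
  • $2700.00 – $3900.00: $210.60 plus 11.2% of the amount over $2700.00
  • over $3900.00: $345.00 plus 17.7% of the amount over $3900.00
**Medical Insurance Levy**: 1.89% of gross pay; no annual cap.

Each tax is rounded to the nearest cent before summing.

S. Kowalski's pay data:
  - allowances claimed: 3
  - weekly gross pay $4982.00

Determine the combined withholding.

Canton Income Tax: taxable = $4982.00 − 3×$98.00 = $4688.00
  $345.00 + 17.7% × ($4688.00 − $3900.00) = $345.00 + 17.7% × $788.00 = $484.48
Medical Insurance Levy: 1.89% × $4982.00 = $94.16
Total: $484.48 + $94.16 = $578.64

$578.64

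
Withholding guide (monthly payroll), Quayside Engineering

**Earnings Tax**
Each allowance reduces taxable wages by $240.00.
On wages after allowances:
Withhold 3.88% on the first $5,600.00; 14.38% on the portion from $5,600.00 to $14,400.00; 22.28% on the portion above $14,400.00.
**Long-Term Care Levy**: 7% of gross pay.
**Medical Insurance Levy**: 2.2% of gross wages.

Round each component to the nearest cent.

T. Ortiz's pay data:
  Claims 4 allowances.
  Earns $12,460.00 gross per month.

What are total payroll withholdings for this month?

$2,212.02

Earnings Tax: taxable = $12,460.00 − 4×$240.00 = $11,500.00
  $217.28 + 14.38% × ($11,500.00 − $5,600.00) = $217.28 + 14.38% × $5,900.00 = $1,065.70
Long-Term Care Levy: 7% × $12,460.00 = $872.20
Medical Insurance Levy: 2.2% × $12,460.00 = $274.12
Total: $1,065.70 + $872.20 + $274.12 = $2,212.02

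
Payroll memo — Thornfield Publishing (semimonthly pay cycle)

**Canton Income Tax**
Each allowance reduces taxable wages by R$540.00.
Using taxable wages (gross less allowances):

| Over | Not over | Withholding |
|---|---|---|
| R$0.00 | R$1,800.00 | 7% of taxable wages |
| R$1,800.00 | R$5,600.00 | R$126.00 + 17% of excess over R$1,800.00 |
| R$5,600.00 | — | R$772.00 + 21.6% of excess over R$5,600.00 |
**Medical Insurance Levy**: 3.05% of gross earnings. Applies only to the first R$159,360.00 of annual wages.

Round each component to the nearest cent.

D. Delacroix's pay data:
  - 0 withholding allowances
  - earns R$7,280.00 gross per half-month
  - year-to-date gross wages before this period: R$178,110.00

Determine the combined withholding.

Canton Income Tax: taxable = R$7,280.00
  R$772.00 + 21.6% × (R$7,280.00 − R$5,600.00) = R$772.00 + 21.6% × R$1,680.00 = R$1,134.88
Medical Insurance Levy: YTD R$178,110.00 ≥ cap R$159,360.00 → R$0.00
Total: R$1,134.88 + R$0.00 = R$1,134.88

R$1,134.88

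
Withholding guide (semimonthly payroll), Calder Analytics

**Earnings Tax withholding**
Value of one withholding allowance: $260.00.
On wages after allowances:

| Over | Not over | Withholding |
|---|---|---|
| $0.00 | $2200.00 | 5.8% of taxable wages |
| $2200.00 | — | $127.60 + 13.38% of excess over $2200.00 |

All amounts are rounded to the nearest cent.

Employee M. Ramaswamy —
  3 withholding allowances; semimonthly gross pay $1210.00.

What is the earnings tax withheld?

$24.94

Earnings Tax: taxable = $1210.00 − 3×$260.00 = $430.00
  5.8% × $430.00 = $24.94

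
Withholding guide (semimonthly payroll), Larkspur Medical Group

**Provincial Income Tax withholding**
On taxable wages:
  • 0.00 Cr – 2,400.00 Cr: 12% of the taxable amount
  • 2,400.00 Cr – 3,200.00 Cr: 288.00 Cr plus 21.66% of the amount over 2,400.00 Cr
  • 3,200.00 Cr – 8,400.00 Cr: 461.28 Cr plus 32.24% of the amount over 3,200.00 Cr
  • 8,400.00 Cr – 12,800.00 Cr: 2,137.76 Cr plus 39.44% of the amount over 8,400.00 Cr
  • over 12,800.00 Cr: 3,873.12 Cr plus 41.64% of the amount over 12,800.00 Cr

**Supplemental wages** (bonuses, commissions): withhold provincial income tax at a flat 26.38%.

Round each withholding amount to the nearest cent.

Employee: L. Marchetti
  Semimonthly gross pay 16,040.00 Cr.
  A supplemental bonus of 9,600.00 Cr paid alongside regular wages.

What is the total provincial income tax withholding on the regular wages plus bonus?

Provincial Income Tax: taxable = 16,040.00 Cr
  3,873.12 Cr + 41.64% × (16,040.00 Cr − 12,800.00 Cr) = 3,873.12 Cr + 41.64% × 3,240.00 Cr = 5,222.26 Cr
Supplemental (26.38% flat on bonus): 26.38% × 9,600.00 Cr = 2,532.48 Cr
Total provincial income tax: 5,222.26 Cr + 2,532.48 Cr = 7,754.74 Cr

7,754.74 Cr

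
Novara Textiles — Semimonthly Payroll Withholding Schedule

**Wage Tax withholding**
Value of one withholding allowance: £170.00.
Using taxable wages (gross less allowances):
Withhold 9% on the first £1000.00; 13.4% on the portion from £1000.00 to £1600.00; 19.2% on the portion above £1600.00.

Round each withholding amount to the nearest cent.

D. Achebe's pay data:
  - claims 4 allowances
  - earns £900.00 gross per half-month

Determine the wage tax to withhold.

Wage Tax: taxable = £900.00 − 4×£170.00 = £220.00
  9% × £220.00 = £19.80

£19.80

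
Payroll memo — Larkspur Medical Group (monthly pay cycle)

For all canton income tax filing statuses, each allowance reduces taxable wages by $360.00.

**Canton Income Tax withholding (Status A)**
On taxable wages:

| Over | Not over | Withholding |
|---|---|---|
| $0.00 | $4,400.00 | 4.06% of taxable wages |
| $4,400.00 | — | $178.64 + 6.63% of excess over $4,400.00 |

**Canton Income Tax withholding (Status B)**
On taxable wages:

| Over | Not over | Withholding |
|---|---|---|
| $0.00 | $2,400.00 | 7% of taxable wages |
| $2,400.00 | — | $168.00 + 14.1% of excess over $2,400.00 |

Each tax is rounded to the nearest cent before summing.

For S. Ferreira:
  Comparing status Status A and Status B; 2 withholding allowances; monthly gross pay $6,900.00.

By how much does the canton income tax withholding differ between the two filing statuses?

Canton Income Tax (Status A): taxable = $6,900.00 − 2×$360.00 = $6,180.00
  $178.64 + 6.63% × ($6,180.00 − $4,400.00) = $178.64 + 6.63% × $1,780.00 = $296.65
Canton Income Tax (Status B): taxable = $6,900.00 − 2×$360.00 = $6,180.00
  $168.00 + 14.1% × ($6,180.00 − $2,400.00) = $168.00 + 14.1% × $3,780.00 = $700.98
Difference: |$296.65 − $700.98| = $404.33 (higher under Status B)

$404.33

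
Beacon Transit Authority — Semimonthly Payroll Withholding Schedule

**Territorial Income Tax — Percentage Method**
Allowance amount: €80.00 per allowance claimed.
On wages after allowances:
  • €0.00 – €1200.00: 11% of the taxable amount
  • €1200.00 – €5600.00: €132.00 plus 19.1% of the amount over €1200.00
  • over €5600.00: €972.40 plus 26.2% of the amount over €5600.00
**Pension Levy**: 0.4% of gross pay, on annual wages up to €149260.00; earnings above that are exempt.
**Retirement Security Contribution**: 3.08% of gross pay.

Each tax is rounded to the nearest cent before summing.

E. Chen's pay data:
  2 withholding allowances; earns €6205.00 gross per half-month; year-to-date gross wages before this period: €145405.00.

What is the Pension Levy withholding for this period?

Pension Levy: cap €149260.00 − YTD €145405.00 = €3855.00 subject; 0.4% × €3855.00 = €15.42

€15.42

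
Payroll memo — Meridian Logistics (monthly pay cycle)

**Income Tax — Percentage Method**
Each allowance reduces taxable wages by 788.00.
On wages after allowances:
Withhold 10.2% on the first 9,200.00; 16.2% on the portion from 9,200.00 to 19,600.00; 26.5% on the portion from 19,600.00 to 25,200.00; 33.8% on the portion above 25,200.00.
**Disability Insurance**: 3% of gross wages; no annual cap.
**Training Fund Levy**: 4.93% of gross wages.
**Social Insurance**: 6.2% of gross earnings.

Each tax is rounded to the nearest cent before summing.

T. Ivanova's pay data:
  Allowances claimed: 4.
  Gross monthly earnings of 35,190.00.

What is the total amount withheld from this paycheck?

11,390.79

Income Tax: taxable = 35,190.00 − 4×788.00 = 32,038.00
  4,107.20 + 33.8% × (32,038.00 − 25,200.00) = 4,107.20 + 33.8% × 6,838.00 = 6,418.44
Disability Insurance: 3% × 35,190.00 = 1,055.70
Training Fund Levy: 4.93% × 35,190.00 = 1,734.87
Social Insurance: 6.2% × 35,190.00 = 2,181.78
Total: 6,418.44 + 1,055.70 + 1,734.87 + 2,181.78 = 11,390.79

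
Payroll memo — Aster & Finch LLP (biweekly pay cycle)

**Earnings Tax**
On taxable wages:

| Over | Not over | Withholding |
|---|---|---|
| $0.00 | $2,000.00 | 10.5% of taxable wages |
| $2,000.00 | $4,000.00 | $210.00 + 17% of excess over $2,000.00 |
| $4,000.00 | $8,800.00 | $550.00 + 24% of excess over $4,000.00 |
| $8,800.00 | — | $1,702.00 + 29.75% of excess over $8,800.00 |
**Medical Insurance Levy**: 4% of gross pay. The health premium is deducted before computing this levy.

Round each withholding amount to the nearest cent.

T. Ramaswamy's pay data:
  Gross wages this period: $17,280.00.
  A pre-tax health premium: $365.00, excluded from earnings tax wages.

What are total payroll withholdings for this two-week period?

Earnings Tax: taxable = $17,280.00 − $365.00 = $16,915.00
  $1,702.00 + 29.75% × ($16,915.00 − $8,800.00) = $1,702.00 + 29.75% × $8,115.00 = $4,116.21
Medical Insurance Levy: 4% × $16,915.00 = $676.60
Total: $4,116.21 + $676.60 = $4,792.81

$4,792.81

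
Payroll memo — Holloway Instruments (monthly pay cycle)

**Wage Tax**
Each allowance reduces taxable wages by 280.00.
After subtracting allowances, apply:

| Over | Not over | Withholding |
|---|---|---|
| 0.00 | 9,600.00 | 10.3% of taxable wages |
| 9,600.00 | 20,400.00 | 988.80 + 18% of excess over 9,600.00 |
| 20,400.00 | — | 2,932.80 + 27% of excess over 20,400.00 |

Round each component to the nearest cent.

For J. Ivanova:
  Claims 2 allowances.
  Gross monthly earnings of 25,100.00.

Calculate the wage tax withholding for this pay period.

Wage Tax: taxable = 25,100.00 − 2×280.00 = 24,540.00
  2,932.80 + 27% × (24,540.00 − 20,400.00) = 2,932.80 + 27% × 4,140.00 = 4,050.60

4,050.60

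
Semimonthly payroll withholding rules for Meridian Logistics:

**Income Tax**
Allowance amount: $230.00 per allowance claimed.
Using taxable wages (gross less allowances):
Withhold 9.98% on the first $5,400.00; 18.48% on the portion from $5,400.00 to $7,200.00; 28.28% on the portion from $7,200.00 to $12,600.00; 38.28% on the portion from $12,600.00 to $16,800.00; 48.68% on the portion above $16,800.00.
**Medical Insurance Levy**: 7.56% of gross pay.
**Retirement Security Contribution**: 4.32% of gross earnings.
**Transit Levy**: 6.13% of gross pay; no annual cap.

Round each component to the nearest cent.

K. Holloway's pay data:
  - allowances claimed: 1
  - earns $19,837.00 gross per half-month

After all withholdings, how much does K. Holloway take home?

Income Tax: taxable = $19,837.00 − 1×$230.00 = $19,607.00
  $4,006.44 + 48.68% × ($19,607.00 − $16,800.00) = $4,006.44 + 48.68% × $2,807.00 = $5,372.89
Medical Insurance Levy: 7.56% × $19,837.00 = $1,499.68
Retirement Security Contribution: 4.32% × $19,837.00 = $856.96
Transit Levy: 6.13% × $19,837.00 = $1,216.01
Total withheld: $5,372.89 + $1,499.68 + $856.96 + $1,216.01 = $8,945.54
Net pay: $19,837.00 − $8,945.54 = $10,891.46

$10,891.46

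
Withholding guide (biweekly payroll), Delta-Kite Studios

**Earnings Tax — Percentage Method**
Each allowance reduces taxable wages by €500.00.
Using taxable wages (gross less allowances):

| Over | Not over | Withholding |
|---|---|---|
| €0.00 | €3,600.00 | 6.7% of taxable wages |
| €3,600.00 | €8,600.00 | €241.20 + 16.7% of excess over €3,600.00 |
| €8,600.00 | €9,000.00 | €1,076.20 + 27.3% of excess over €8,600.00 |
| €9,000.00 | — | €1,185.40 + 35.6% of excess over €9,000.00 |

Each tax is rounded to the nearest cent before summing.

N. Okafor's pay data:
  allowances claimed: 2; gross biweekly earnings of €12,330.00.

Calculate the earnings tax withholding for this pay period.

Earnings Tax: taxable = €12,330.00 − 2×€500.00 = €11,330.00
  €1,185.40 + 35.6% × (€11,330.00 − €9,000.00) = €1,185.40 + 35.6% × €2,330.00 = €2,014.88

€2,014.88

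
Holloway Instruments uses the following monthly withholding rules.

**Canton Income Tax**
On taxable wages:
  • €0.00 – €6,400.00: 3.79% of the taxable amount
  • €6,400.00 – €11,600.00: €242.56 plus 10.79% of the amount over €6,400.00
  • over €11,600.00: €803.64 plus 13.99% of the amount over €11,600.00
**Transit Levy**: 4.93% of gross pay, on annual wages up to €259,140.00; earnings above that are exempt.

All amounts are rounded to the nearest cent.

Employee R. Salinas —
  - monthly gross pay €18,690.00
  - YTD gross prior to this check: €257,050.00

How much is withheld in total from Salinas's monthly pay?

Canton Income Tax: taxable = €18,690.00
  €803.64 + 13.99% × (€18,690.00 − €11,600.00) = €803.64 + 13.99% × €7,090.00 = €1,795.53
Transit Levy: cap €259,140.00 − YTD €257,050.00 = €2,090.00 subject; 4.93% × €2,090.00 = €103.04
Total: €1,795.53 + €103.04 = €1,898.57

€1,898.57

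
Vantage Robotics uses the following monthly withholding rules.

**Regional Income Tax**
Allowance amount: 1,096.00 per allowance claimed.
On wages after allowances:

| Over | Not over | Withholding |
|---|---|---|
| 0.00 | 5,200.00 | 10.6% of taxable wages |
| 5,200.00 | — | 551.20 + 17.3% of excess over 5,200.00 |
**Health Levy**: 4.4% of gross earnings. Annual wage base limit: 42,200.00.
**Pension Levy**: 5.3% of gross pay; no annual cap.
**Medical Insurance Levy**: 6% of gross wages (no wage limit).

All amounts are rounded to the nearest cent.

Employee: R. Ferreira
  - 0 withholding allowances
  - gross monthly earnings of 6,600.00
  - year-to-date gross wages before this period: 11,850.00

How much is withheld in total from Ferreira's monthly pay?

1,829.60

Regional Income Tax: taxable = 6,600.00
  551.20 + 17.3% × (6,600.00 − 5,200.00) = 551.20 + 17.3% × 1,400.00 = 793.40
Health Levy: 4.4% × 6,600.00 = 290.40
Pension Levy: 5.3% × 6,600.00 = 349.80
Medical Insurance Levy: 6% × 6,600.00 = 396.00
Total: 793.40 + 290.40 + 349.80 + 396.00 = 1,829.60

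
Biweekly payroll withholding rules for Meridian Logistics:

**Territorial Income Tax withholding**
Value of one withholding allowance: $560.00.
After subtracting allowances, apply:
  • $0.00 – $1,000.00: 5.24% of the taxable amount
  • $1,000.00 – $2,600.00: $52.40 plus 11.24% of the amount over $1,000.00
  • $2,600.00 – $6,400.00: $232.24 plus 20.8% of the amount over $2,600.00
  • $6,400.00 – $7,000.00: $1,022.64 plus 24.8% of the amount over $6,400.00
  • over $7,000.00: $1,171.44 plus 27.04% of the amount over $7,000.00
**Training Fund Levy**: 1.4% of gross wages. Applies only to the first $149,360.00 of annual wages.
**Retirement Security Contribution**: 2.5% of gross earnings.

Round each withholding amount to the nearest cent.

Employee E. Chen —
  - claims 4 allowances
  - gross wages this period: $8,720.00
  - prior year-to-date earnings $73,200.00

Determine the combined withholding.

Territorial Income Tax: taxable = $8,720.00 − 4×$560.00 = $6,480.00
  $1,022.64 + 24.8% × ($6,480.00 − $6,400.00) = $1,022.64 + 24.8% × $80.00 = $1,042.48
Training Fund Levy: 1.4% × $8,720.00 = $122.08
Retirement Security Contribution: 2.5% × $8,720.00 = $218.00
Total: $1,042.48 + $122.08 + $218.00 = $1,382.56

$1,382.56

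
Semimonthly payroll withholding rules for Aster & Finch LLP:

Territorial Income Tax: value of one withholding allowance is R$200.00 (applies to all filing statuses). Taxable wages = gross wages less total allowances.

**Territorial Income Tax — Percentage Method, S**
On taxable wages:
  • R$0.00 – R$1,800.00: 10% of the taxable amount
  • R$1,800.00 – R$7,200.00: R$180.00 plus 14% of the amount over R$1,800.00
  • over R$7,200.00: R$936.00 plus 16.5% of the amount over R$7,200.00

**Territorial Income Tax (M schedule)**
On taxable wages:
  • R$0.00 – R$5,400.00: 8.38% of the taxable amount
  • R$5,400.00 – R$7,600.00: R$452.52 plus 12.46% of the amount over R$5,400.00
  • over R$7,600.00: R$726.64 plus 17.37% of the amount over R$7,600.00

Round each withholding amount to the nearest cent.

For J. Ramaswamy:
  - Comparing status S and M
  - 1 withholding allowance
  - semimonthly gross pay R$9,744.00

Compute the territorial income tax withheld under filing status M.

Territorial Income Tax (M): taxable = R$9,744.00 − 1×R$200.00 = R$9,544.00
  R$726.64 + 17.37% × (R$9,544.00 − R$7,600.00) = R$726.64 + 17.37% × R$1,944.00 = R$1,064.31

R$1,064.31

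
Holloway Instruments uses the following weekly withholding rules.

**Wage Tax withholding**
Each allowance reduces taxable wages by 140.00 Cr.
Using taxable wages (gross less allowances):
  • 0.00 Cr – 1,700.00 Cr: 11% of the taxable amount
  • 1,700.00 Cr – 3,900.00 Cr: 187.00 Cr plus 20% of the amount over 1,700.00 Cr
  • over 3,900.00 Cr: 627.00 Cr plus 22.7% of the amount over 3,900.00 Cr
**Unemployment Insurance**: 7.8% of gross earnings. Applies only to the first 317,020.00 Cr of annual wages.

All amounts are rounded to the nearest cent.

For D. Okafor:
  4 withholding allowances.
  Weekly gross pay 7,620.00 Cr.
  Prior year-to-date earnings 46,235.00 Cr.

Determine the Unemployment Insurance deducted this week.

594.36 Cr

Unemployment Insurance: 7.8% × 7,620.00 Cr = 594.36 Cr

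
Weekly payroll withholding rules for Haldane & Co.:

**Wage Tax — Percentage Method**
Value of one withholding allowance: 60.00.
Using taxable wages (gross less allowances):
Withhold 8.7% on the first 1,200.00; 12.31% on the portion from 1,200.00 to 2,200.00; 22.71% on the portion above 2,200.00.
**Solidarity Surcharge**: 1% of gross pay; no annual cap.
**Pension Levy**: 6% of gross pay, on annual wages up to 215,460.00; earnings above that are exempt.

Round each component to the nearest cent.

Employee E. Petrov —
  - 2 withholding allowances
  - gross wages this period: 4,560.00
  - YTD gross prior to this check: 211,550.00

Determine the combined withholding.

Wage Tax: taxable = 4,560.00 − 2×60.00 = 4,440.00
  227.50 + 22.71% × (4,440.00 − 2,200.00) = 227.50 + 22.71% × 2,240.00 = 736.20
Solidarity Surcharge: 1% × 4,560.00 = 45.60
Pension Levy: cap 215,460.00 − YTD 211,550.00 = 3,910.00 subject; 6% × 3,910.00 = 234.60
Total: 736.20 + 45.60 + 234.60 = 1,016.40

1,016.40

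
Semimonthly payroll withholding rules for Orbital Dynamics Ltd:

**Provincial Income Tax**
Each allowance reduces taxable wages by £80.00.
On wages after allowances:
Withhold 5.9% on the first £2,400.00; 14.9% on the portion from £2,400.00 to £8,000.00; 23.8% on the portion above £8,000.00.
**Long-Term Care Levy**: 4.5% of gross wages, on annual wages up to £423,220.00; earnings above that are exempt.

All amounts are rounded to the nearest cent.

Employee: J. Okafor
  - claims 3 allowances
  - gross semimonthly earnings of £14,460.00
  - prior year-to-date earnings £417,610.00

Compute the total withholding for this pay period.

Provincial Income Tax: taxable = £14,460.00 − 3×£80.00 = £14,220.00
  £976.00 + 23.8% × (£14,220.00 − £8,000.00) = £976.00 + 23.8% × £6,220.00 = £2,456.36
Long-Term Care Levy: cap £423,220.00 − YTD £417,610.00 = £5,610.00 subject; 4.5% × £5,610.00 = £252.45
Total: £2,456.36 + £252.45 = £2,708.81

£2,708.81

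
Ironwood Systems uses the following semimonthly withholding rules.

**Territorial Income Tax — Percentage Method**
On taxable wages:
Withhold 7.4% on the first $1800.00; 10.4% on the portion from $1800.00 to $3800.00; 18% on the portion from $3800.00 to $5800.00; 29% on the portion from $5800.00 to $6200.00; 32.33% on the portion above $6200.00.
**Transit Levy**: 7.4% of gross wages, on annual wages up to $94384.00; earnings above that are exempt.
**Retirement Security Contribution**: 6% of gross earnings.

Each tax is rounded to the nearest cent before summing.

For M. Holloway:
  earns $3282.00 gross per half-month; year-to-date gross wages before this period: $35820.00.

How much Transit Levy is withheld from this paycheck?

$242.87

Transit Levy: 7.4% × $3282.00 = $242.87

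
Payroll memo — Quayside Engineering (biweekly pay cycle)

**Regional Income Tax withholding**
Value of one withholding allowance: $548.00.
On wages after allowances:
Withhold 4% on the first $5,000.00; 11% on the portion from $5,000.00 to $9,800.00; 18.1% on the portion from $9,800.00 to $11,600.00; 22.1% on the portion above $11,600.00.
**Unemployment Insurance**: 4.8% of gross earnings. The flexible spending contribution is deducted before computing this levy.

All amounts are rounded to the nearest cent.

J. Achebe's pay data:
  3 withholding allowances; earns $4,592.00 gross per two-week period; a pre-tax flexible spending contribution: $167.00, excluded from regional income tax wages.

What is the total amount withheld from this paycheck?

Regional Income Tax: taxable = $4,592.00 − $167.00 − 3×$548.00 = $2,781.00
  4% × $2,781.00 = $111.24
Unemployment Insurance: 4.8% × $4,425.00 = $212.40
Total: $111.24 + $212.40 = $323.64

$323.64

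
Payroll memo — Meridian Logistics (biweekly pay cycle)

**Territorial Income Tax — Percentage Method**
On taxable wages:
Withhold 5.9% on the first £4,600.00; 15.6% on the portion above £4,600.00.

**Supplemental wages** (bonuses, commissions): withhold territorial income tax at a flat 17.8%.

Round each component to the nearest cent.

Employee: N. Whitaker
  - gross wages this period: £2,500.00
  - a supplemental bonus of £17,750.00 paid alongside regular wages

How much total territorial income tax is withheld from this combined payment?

£3,307.00

Territorial Income Tax: taxable = £2,500.00
  5.9% × £2,500.00 = £147.50
Supplemental (17.8% flat on bonus): 17.8% × £17,750.00 = £3,159.50
Total territorial income tax: £147.50 + £3,159.50 = £3,307.00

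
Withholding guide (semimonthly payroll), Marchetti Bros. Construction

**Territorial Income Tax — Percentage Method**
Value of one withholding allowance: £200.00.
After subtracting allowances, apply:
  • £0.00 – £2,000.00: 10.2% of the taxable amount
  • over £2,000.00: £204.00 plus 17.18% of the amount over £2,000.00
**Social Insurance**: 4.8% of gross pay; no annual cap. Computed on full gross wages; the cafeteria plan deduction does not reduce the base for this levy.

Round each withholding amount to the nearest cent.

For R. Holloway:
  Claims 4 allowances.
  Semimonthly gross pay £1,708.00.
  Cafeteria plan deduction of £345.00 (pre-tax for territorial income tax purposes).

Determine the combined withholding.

£139.41

Territorial Income Tax: taxable = £1,708.00 − £345.00 − 4×£200.00 = £563.00
  10.2% × £563.00 = £57.43
Social Insurance: 4.8% × £1,708.00 = £81.98
Total: £57.43 + £81.98 = £139.41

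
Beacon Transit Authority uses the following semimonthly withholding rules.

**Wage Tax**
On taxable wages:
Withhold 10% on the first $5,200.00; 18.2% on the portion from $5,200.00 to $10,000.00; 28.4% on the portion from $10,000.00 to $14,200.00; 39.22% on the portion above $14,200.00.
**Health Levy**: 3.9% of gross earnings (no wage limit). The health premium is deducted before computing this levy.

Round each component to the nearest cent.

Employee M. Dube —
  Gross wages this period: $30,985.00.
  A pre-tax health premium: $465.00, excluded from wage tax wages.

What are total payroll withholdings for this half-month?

$10,177.38

Wage Tax: taxable = $30,985.00 − $465.00 = $30,520.00
  $2,586.40 + 39.22% × ($30,520.00 − $14,200.00) = $2,586.40 + 39.22% × $16,320.00 = $8,987.10
Health Levy: 3.9% × $30,520.00 = $1,190.28
Total: $8,987.10 + $1,190.28 = $10,177.38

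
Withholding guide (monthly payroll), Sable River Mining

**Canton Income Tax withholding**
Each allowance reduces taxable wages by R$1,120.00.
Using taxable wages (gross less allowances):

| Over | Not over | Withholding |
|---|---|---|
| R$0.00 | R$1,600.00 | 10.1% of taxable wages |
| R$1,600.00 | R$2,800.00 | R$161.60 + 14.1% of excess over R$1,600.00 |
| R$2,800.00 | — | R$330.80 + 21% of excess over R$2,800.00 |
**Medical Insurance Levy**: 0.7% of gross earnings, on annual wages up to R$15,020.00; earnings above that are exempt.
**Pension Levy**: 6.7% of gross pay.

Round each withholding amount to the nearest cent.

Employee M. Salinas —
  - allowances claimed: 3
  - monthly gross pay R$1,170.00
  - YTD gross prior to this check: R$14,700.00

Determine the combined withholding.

Canton Income Tax: taxable = R$1,170.00 − 3×R$1,120.00 = R$-2,190.00
  Taxable ≤ 0 → R$0.00
Medical Insurance Levy: cap R$15,020.00 − YTD R$14,700.00 = R$320.00 subject; 0.7% × R$320.00 = R$2.24
Pension Levy: 6.7% × R$1,170.00 = R$78.39
Total: R$0.00 + R$2.24 + R$78.39 = R$80.63

R$80.63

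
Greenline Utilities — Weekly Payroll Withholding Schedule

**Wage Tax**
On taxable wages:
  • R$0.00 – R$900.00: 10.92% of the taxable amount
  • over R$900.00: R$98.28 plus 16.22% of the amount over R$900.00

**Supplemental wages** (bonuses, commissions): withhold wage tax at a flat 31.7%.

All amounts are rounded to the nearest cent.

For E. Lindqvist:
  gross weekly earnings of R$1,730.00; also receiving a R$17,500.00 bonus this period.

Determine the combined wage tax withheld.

R$5,780.41

Wage Tax: taxable = R$1,730.00
  R$98.28 + 16.22% × (R$1,730.00 − R$900.00) = R$98.28 + 16.22% × R$830.00 = R$232.91
Supplemental (31.7% flat on bonus): 31.7% × R$17,500.00 = R$5,547.50
Total wage tax: R$232.91 + R$5,547.50 = R$5,780.41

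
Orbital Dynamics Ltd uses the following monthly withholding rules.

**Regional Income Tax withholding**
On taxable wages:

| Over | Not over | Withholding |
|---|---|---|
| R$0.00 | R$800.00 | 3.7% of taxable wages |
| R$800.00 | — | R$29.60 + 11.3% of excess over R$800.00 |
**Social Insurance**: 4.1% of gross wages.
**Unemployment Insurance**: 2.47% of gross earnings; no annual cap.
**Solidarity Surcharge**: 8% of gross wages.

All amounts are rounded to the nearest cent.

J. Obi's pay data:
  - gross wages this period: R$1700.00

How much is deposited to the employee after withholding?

Regional Income Tax: taxable = R$1700.00
  R$29.60 + 11.3% × (R$1700.00 − R$800.00) = R$29.60 + 11.3% × R$900.00 = R$131.30
Social Insurance: 4.1% × R$1700.00 = R$69.70
Unemployment Insurance: 2.47% × R$1700.00 = R$41.99
Solidarity Surcharge: 8% × R$1700.00 = R$136.00
Total withheld: R$131.30 + R$69.70 + R$41.99 + R$136.00 = R$378.99
Net pay: R$1700.00 − R$378.99 = R$1321.01

R$1321.01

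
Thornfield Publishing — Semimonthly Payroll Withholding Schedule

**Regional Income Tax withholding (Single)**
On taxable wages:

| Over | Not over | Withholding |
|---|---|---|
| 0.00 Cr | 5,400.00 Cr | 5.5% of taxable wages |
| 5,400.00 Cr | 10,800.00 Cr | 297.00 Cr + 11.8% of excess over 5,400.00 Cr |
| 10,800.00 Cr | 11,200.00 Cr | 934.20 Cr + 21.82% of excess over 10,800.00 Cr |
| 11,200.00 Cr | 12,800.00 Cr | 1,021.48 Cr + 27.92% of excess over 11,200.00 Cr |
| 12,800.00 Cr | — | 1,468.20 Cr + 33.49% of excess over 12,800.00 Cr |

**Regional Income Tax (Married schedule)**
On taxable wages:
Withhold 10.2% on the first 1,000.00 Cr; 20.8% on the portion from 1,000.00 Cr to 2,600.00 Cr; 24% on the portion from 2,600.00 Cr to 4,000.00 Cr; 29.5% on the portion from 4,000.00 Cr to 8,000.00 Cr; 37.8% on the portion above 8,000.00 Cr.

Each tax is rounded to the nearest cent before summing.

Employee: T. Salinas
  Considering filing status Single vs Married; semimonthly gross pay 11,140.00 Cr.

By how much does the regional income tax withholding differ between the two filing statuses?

Regional Income Tax (Single): taxable = 11,140.00 Cr
  934.20 Cr + 21.82% × (11,140.00 Cr − 10,800.00 Cr) = 934.20 Cr + 21.82% × 340.00 Cr = 1,008.39 Cr
Regional Income Tax (Married): taxable = 11,140.00 Cr
  1,950.80 Cr + 37.8% × (11,140.00 Cr − 8,000.00 Cr) = 1,950.80 Cr + 37.8% × 3,140.00 Cr = 3,137.72 Cr
Difference: |1,008.39 Cr − 3,137.72 Cr| = 2,129.33 Cr (higher under Married)

2,129.33 Cr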